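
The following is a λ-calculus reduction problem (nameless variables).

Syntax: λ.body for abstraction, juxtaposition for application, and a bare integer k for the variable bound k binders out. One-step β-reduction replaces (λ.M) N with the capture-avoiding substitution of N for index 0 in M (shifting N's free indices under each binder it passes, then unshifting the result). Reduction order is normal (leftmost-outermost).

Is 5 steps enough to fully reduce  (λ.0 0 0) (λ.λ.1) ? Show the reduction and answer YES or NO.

Answer: YES — reaches normal form λ.λ.1 in 3 ≤ 5 steps

Working:
  start: (λ.0 0 0) (λ.λ.1)
  →1  (λ.λ.1) (λ.λ.1) (λ.λ.1)
  →2  (λ.λ.λ.1) (λ.λ.1)
  →3  λ.λ.1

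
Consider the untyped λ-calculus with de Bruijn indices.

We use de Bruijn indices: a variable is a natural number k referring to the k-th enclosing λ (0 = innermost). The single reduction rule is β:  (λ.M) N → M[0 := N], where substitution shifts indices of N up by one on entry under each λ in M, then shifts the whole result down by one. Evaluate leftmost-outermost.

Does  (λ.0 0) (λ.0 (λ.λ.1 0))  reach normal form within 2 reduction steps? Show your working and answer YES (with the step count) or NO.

  start: (λ.0 0) (λ.0 (λ.λ.1 0))
  step 1: (λ.0 (λ.λ.1 0)) (λ.0 (λ.λ.1 0))
  step 2: (λ.0 (λ.λ.1 0)) (λ.λ.1 0)

Answer: NO — after 2 steps the term is (λ.0 (λ.λ.1 0)) (λ.λ.1 0), not yet normal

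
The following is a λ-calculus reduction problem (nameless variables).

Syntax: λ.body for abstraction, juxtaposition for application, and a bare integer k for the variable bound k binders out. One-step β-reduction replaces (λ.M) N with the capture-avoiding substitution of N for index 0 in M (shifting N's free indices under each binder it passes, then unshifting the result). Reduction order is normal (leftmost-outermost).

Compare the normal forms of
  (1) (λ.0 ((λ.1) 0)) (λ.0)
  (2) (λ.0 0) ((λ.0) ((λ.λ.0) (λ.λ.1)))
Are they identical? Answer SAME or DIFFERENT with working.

Term A:
  start: (λ.0 ((λ.1) 0)) (λ.0)
  step 1: (λ.0) ((λ.λ.0) (λ.0))
  step 2: (λ.λ.0) (λ.0)
  step 3: λ.0

Term B:
  start: (λ.0 0) ((λ.0) ((λ.λ.0) (λ.λ.1)))
  step 1: (λ.0) ((λ.λ.0) (λ.λ.1)) ((λ.0) ((λ.λ.0) (λ.λ.1)))
  step 2: (λ.λ.0) (λ.λ.1) ((λ.0) ((λ.λ.0) (λ.λ.1)))
  step 3: (λ.0) ((λ.0) ((λ.λ.0) (λ.λ.1)))
  step 4: (λ.0) ((λ.λ.0) (λ.λ.1))
  step 5: (λ.λ.0) (λ.λ.1)
  step 6: λ.0

Answer: SAME — A ⇓ λ.0, B ⇓ λ.0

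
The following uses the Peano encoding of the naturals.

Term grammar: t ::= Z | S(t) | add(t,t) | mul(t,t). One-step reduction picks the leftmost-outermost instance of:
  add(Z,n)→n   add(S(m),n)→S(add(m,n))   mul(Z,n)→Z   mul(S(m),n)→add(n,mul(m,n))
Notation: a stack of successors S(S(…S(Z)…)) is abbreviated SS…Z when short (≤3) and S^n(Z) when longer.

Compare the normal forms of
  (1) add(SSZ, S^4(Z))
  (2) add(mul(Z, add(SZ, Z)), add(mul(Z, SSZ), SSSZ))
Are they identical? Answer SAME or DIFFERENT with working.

Term A:
  start: add(SSZ, S^4(Z))
  →1  S(add(SZ, S^4(Z)))
  →2  S(S(add(Z, S^4(Z))))
  →3  S^6(Z)

Term B:
  start: add(mul(Z, add(SZ, Z)), add(mul(Z, SSZ), SSSZ))
  →1  add(Z, add(mul(Z, SSZ), SSSZ))
  →2  add(mul(Z, SSZ), SSSZ)
  →3  add(Z, SSSZ)
  →4  SSSZ

Answer: DIFFERENT — A ⇓ S^6(Z), B ⇓ SSSZ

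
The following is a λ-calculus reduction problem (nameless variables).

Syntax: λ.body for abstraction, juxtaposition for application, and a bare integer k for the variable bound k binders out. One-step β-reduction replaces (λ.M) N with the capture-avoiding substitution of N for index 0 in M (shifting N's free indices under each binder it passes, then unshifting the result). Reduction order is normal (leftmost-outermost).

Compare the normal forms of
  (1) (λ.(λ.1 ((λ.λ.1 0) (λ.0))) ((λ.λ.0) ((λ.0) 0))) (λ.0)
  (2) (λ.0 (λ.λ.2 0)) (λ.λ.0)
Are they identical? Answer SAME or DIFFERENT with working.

Term A:
  start: (λ.(λ.1 ((λ.λ.1 0) (λ.0))) ((λ.λ.0) ((λ.0) 0))) (λ.0)
  step 1: (λ.(λ.0) ((λ.λ.1 0) (λ.0))) ((λ.λ.0) ((λ.0) (λ.0)))
  step 2: (λ.0) ((λ.λ.1 0) (λ.0))
  step 3: (λ.λ.1 0) (λ.0)
  step 4: λ.(λ.0) 0
  step 5: λ.0

Term B:
  start: (λ.0 (λ.λ.2 0)) (λ.λ.0)
  step 1: (λ.λ.0) (λ.λ.(λ.λ.0) 0)
  step 2: λ.0

Answer: SAME — A ⇓ λ.0, B ⇓ λ.0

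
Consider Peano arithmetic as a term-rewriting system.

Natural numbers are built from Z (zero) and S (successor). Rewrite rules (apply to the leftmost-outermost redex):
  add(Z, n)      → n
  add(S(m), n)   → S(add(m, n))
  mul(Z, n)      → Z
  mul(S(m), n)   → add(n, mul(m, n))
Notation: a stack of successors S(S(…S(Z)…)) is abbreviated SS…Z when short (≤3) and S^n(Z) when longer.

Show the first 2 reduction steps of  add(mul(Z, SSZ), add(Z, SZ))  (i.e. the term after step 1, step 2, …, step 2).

  start: add(mul(Z, SSZ), add(Z, SZ))
  [1] add(Z, add(Z, SZ))
  [2] add(Z, SZ)

Answer: after 2 steps: add(Z, SZ)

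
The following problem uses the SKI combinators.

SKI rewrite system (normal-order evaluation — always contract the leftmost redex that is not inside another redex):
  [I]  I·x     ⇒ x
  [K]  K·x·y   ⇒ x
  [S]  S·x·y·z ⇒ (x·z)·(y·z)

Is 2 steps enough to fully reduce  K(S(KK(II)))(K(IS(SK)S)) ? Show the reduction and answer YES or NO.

Answer: YES — reaches normal form SK in 2 ≤ 2 steps

Derivation:
  start: K(S(KK(II)))(K(IS(SK)S))
  [1] S(KK(II))
  [2] SK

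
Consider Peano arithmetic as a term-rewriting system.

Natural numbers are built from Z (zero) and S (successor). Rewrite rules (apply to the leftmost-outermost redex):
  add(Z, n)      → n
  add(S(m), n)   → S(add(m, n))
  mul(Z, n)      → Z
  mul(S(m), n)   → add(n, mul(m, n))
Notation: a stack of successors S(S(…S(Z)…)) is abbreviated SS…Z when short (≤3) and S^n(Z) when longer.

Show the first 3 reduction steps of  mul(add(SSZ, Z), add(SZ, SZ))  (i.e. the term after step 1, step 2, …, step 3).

  start: mul(add(SSZ, Z), add(SZ, SZ))
  step 1: mul(S(add(SZ, Z)), add(SZ, SZ))
  step 2: add(add(SZ, SZ), mul(add(SZ, Z), add(SZ, SZ)))
  step 3: add(S(add(Z, SZ)), mul(add(SZ, Z), add(SZ, SZ)))

Answer: after 3 steps: add(S(add(Z, SZ)), mul(add(SZ, Z), add(SZ, SZ)))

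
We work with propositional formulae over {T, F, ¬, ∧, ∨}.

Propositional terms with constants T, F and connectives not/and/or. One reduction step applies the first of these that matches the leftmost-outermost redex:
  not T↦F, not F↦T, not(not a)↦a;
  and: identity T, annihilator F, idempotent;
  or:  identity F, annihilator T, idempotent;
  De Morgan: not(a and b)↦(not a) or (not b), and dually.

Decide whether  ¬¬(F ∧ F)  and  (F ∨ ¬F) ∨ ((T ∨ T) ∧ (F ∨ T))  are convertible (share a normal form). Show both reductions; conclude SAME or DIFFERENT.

Term A:
  start: ¬¬(F ∧ F)
  step 1: F ∧ F
  step 2: F

Term B:
  start: (F ∨ ¬F) ∨ ((T ∨ T) ∧ (F ∨ T))
  step 1: ¬F ∨ ((T ∨ T) ∧ (F ∨ T))
  step 2: T ∨ ((T ∨ T) ∧ (F ∨ T))
  step 3: T

Answer: DIFFERENT — A ⇓ F, B ⇓ T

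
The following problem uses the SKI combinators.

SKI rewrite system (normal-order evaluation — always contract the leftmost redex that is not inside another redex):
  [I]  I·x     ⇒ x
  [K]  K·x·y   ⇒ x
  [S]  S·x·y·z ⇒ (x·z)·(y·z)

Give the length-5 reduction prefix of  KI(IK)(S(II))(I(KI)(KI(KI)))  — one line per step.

Answer: after 5 steps: SII

Working:
  start: KI(IK)(S(II))(I(KI)(KI(KI)))
  step 1: I(S(II))(I(KI)(KI(KI)))
  step 2: S(II)(I(KI)(KI(KI)))
  step 3: SI(I(KI)(KI(KI)))
  step 4: SI(KI(KI(KI)))
  step 5: SII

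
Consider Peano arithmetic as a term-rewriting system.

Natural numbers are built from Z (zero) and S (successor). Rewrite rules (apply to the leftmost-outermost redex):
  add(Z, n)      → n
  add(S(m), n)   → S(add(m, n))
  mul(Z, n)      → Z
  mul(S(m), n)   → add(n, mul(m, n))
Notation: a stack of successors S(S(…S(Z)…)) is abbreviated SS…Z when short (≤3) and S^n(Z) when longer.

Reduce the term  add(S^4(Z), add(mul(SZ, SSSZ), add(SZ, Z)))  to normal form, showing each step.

  start: add(S^4(Z), add(mul(SZ, SSSZ), add(SZ, Z)))
  [1] S(add(SSSZ, add(mul(SZ, SSSZ), add(SZ, Z))))
  [2] S(S(add(SSZ, add(mul(SZ, SSSZ), add(SZ, Z)))))
  [3] S(S(S(add(SZ, add(mul(SZ, SSSZ), add(SZ, Z))))))
  [4] S(S(S(S(add(Z, add(mul(SZ, SSSZ), add(SZ, Z)))))))
  [5] S(S(S(S(add(mul(SZ, SSSZ), add(SZ, Z))))))
  [6] S(S(S(S(add(add(SSSZ, mul(Z, SSSZ)), add(SZ, Z))))))
  [7] S(S(S(S(add(S(add(SSZ, mul(Z, SSSZ))), add(SZ, Z))))))
  [8] S(S(S(S(S(add(add(SSZ, mul(Z, SSSZ)), add(SZ, Z)))))))
  [9] S(S(S(S(S(add(S(add(SZ, mul(Z, SSSZ))), add(SZ, Z)))))))
  [10] S(S(S(S(S(S(add(add(SZ, mul(Z, SSSZ)), add(SZ, Z))))))))
  [11] S(S(S(S(S(S(add(S(add(Z, mul(Z, SSSZ))), add(SZ, Z))))))))
  [12] S(S(S(S(S(S(S(add(add(Z, mul(Z, SSSZ)), add(SZ, Z)))))))))
  [13] S(S(S(S(S(S(S(add(mul(Z, SSSZ), add(SZ, Z)))))))))
  [14] S(S(S(S(S(S(S(add(Z, add(SZ, Z)))))))))
  [15] S(S(S(S(S(S(S(add(SZ, Z))))))))
  [16] S(S(S(S(S(S(S(S(add(Z, Z)))))))))
  [17] S^8(Z)

Answer: normal form = S^8(Z)  (in 17 steps)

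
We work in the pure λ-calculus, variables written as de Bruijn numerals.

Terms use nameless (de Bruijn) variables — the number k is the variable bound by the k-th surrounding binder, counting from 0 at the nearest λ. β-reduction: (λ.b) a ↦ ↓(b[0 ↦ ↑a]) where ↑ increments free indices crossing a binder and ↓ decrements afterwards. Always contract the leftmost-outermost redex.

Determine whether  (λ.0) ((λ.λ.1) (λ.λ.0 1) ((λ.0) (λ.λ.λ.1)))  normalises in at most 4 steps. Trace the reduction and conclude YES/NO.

  start: (λ.0) ((λ.λ.1) (λ.λ.0 1) ((λ.0) (λ.λ.λ.1)))
  →1  (λ.λ.1) (λ.λ.0 1) ((λ.0) (λ.λ.λ.1))
  →2  (λ.λ.λ.0 1) ((λ.0) (λ.λ.λ.1))
  →3  λ.λ.0 1

Answer: YES — reaches normal form λ.λ.0 1 in 3 ≤ 4 steps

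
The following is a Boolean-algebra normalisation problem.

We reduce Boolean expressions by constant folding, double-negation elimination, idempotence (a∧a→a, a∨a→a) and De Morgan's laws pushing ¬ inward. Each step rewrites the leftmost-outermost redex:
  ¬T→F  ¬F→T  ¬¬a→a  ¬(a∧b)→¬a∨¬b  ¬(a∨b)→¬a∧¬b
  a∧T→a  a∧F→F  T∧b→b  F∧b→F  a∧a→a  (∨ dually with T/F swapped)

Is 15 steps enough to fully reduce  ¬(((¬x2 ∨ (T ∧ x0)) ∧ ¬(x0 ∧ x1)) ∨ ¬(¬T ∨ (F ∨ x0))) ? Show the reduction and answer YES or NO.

  start: ¬(((¬x2 ∨ (T ∧ x0)) ∧ ¬(x0 ∧ x1)) ∨ ¬(¬T ∨ (F ∨ x0)))
  →1  ¬((¬x2 ∨ (T ∧ x0)) ∧ ¬(x0 ∧ x1)) ∧ ¬¬(¬T ∨ (F ∨ x0))
  →2  (¬(¬x2 ∨ (T ∧ x0)) ∨ ¬¬(x0 ∧ x1)) ∧ ¬¬(¬T ∨ (F ∨ x0))
  →3  ((¬¬x2 ∧ ¬(T ∧ x0)) ∨ ¬¬(x0 ∧ x1)) ∧ ¬¬(¬T ∨ (F ∨ x0))
  →4  ((x2 ∧ ¬(T ∧ x0)) ∨ ¬¬(x0 ∧ x1)) ∧ ¬¬(¬T ∨ (F ∨ x0))
  →5  ((x2 ∧ (¬T ∨ ¬x0)) ∨ ¬¬(x0 ∧ x1)) ∧ ¬¬(¬T ∨ (F ∨ x0))
  →6  ((x2 ∧ (F ∨ ¬x0)) ∨ ¬¬(x0 ∧ x1)) ∧ ¬¬(¬T ∨ (F ∨ x0))
  →7  ((x2 ∧ ¬x0) ∨ ¬¬(x0 ∧ x1)) ∧ ¬¬(¬T ∨ (F ∨ x0))
  →8  ((x2 ∧ ¬x0) ∨ (x0 ∧ x1)) ∧ ¬¬(¬T ∨ (F ∨ x0))
  →9  ((x2 ∧ ¬x0) ∨ (x0 ∧ x1)) ∧ (¬T ∨ (F ∨ x0))
  →10  ((x2 ∧ ¬x0) ∨ (x0 ∧ x1)) ∧ (F ∨ (F ∨ x0))
  →11  ((x2 ∧ ¬x0) ∨ (x0 ∧ x1)) ∧ (F ∨ x0)
  →12  ((x2 ∧ ¬x0) ∨ (x0 ∧ x1)) ∧ x0

Answer: YES — reaches normal form ((x2 ∧ ¬x0) ∨ (x0 ∧ x1)) ∧ x0 in 12 ≤ 15 steps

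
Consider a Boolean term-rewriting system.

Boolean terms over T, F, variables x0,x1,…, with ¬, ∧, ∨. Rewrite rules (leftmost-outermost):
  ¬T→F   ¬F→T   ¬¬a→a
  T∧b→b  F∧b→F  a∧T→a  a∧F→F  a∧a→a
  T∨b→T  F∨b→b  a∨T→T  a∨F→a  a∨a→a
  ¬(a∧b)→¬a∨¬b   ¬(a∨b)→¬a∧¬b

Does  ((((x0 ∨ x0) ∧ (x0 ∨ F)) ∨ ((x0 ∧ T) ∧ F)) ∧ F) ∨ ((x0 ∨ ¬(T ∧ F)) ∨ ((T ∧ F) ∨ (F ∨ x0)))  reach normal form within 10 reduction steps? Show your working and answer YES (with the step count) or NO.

Answer: YES — reaches normal form T in 8 ≤ 10 steps

Reduction:
  start: ((((x0 ∨ x0) ∧ (x0 ∨ F)) ∨ ((x0 ∧ T) ∧ F)) ∧ F) ∨ ((x0 ∨ ¬(T ∧ F)) ∨ ((T ∧ F) ∨ (F ∨ x0)))
  →1  F ∨ ((x0 ∨ ¬(T ∧ F)) ∨ ((T ∧ F) ∨ (F ∨ x0)))
  →2  (x0 ∨ ¬(T ∧ F)) ∨ ((T ∧ F) ∨ (F ∨ x0))
  →3  (x0 ∨ (¬T ∨ ¬F)) ∨ ((T ∧ F) ∨ (F ∨ x0))
  →4  (x0 ∨ (F ∨ ¬F)) ∨ ((T ∧ F) ∨ (F ∨ x0))
  →5  (x0 ∨ ¬F) ∨ ((T ∧ F) ∨ (F ∨ x0))
  →6  (x0 ∨ T) ∨ ((T ∧ F) ∨ (F ∨ x0))
  →7  T ∨ ((T ∧ F) ∨ (F ∨ x0))
  →8  T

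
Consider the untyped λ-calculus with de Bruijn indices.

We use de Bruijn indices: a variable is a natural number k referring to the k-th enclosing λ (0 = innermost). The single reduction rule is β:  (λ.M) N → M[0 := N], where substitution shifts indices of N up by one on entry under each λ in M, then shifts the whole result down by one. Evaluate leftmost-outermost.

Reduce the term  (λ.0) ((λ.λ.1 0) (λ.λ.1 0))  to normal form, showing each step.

  start: (λ.0) ((λ.λ.1 0) (λ.λ.1 0))
  →1  (λ.λ.1 0) (λ.λ.1 0)
  →2  λ.(λ.λ.1 0) 0
  →3  λ.λ.1 0

Answer: normal form = λ.λ.1 0  (in 3 steps)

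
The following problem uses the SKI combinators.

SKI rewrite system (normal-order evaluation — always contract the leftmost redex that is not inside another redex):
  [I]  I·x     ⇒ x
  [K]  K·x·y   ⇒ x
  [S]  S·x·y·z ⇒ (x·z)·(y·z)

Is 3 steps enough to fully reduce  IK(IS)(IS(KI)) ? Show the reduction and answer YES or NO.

  start: IK(IS)(IS(KI))
  [1] K(IS)(IS(KI))
  [2] IS
  [3] S

Answer: YES — reaches normal form S in 3 ≤ 3 steps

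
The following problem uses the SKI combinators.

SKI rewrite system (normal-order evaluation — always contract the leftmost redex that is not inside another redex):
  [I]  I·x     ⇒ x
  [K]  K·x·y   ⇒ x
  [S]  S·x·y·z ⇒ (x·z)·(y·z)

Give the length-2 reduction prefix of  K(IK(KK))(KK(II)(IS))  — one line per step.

  start: K(IK(KK))(KK(II)(IS))
  [1] IK(KK)
  [2] K(KK)

Answer: after 2 steps: K(KK)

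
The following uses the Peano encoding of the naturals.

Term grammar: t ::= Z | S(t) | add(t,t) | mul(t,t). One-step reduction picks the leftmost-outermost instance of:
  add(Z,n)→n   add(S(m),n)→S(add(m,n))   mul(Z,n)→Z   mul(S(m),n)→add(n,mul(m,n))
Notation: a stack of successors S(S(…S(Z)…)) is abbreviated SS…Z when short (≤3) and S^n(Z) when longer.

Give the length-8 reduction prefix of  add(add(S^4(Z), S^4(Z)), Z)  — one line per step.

  start: add(add(S^4(Z), S^4(Z)), Z)
  →1  add(S(add(SSSZ, S^4(Z))), Z)
  →2  S(add(add(SSSZ, S^4(Z)), Z))
  →3  S(add(S(add(SSZ, S^4(Z))), Z))
  →4  S(S(add(add(SSZ, S^4(Z)), Z)))
  →5  S(S(add(S(add(SZ, S^4(Z))), Z)))
  →6  S(S(S(add(add(SZ, S^4(Z)), Z))))
  →7  S(S(S(add(S(add(Z, S^4(Z))), Z))))
  →8  S(S(S(S(add(add(Z, S^4(Z)), Z)))))

Answer: after 8 steps: S(S(S(S(add(add(Z, S^4(Z)), Z)))))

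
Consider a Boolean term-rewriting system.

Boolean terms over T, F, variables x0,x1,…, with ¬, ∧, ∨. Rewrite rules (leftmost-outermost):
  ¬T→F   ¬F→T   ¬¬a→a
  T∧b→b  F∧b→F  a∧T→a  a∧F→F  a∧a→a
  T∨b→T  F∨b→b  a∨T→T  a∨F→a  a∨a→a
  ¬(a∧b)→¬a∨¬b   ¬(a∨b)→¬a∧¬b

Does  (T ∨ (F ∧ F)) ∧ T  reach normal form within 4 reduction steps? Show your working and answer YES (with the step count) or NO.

  start: (T ∨ (F ∧ F)) ∧ T
  [1] T ∨ (F ∧ F)
  [2] T

Answer: YES — reaches normal form T in 2 ≤ 4 steps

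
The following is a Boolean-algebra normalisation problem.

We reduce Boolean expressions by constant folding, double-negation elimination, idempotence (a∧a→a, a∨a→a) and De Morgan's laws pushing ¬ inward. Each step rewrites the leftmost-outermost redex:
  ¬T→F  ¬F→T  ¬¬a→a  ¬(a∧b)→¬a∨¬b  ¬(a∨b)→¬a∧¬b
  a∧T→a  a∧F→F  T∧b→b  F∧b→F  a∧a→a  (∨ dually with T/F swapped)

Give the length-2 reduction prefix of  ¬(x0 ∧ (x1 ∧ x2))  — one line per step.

  start: ¬(x0 ∧ (x1 ∧ x2))
  →1  ¬x0 ∨ ¬(x1 ∧ x2)
  →2  ¬x0 ∨ (¬x1 ∨ ¬x2)

Answer: after 2 steps: ¬x0 ∨ (¬x1 ∨ ¬x2)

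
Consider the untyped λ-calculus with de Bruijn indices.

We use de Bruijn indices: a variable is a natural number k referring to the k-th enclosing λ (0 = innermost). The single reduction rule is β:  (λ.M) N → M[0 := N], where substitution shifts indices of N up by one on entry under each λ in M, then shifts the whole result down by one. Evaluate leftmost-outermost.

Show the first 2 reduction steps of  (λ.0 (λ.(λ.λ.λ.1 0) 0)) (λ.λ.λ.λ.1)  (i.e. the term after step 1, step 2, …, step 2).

  start: (λ.0 (λ.(λ.λ.λ.1 0) 0)) (λ.λ.λ.λ.1)
  step 1: (λ.λ.λ.λ.1) (λ.(λ.λ.λ.1 0) 0)
  step 2: λ.λ.λ.1

Answer: after 2 steps: λ.λ.λ.1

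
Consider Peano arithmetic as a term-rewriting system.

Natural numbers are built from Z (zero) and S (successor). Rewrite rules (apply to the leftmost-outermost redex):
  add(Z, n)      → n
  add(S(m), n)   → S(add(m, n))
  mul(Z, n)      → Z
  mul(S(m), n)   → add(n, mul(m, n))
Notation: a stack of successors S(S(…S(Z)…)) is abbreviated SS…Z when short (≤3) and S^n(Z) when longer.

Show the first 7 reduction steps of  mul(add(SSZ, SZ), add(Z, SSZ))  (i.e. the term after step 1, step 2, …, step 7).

Answer: after 7 steps: S(S(mul(S(add(Z, SZ)), add(Z, SSZ))))

Derivation:
  start: mul(add(SSZ, SZ), add(Z, SSZ))
  step 1: mul(S(add(SZ, SZ)), add(Z, SSZ))
  step 2: add(add(Z, SSZ), mul(add(SZ, SZ), add(Z, SSZ)))
  step 3: add(SSZ, mul(add(SZ, SZ), add(Z, SSZ)))
  step 4: S(add(SZ, mul(add(SZ, SZ), add(Z, SSZ))))
  step 5: S(S(add(Z, mul(add(SZ, SZ), add(Z, SSZ)))))
  step 6: S(S(mul(add(SZ, SZ), add(Z, SSZ))))
  step 7: S(S(mul(S(add(Z, SZ)), add(Z, SSZ))))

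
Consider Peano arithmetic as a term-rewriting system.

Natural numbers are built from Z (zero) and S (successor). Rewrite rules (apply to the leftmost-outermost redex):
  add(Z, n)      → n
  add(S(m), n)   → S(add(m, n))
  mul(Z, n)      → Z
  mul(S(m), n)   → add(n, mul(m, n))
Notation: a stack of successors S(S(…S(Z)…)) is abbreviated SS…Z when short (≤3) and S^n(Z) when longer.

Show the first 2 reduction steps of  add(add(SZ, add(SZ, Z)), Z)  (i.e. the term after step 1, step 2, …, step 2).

  start: add(add(SZ, add(SZ, Z)), Z)
  [1] add(S(add(Z, add(SZ, Z))), Z)
  [2] S(add(add(Z, add(SZ, Z)), Z))

Answer: after 2 steps: S(add(add(Z, add(SZ, Z)), Z))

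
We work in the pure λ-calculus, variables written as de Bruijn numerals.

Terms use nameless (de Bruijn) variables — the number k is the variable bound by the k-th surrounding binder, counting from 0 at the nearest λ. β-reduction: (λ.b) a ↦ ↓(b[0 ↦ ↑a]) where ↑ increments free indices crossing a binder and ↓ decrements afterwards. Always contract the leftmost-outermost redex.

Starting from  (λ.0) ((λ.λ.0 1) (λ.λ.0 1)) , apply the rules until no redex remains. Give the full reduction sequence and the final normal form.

Answer: normal form = λ.0 (λ.λ.0 1)  (in 2 steps)

Working:
  start: (λ.0) ((λ.λ.0 1) (λ.λ.0 1))
  →1  (λ.λ.0 1) (λ.λ.0 1)
  →2  λ.0 (λ.λ.0 1)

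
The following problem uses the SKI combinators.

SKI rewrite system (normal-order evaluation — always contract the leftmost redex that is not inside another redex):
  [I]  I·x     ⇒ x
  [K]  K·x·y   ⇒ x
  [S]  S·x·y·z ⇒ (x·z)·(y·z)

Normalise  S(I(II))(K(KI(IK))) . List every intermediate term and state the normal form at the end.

  start: S(I(II))(K(KI(IK)))
  step 1: S(II)(K(KI(IK)))
  step 2: SI(K(KI(IK)))
  step 3: SI(KI)

Answer: normal form = SI(KI)  (in 3 steps)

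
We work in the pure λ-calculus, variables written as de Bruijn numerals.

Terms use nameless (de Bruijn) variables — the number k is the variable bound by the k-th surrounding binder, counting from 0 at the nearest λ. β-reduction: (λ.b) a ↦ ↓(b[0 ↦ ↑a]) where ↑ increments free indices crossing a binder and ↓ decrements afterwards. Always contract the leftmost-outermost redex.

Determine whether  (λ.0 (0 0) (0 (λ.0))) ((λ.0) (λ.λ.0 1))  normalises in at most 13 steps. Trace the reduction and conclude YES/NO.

Answer: YES — reaches normal form λ.λ.0 1 in 12 ≤ 13 steps

Reduction:
  start: (λ.0 (0 0) (0 (λ.0))) ((λ.0) (λ.λ.0 1))
  step 1: (λ.0) (λ.λ.0 1) ((λ.0) (λ.λ.0 1) ((λ.0) (λ.λ.0 1))) ((λ.0) (λ.λ.0 1) (λ.0))
  step 2: (λ.λ.0 1) ((λ.0) (λ.λ.0 1) ((λ.0) (λ.λ.0 1))) ((λ.0) (λ.λ.0 1) (λ.0))
  step 3: (λ.0 ((λ.0) (λ.λ.0 1) ((λ.0) (λ.λ.0 1)))) ((λ.0) (λ.λ.0 1) (λ.0))
  step 4: (λ.0) (λ.λ.0 1) (λ.0) ((λ.0) (λ.λ.0 1) ((λ.0) (λ.λ.0 1)))
  step 5: (λ.λ.0 1) (λ.0) ((λ.0) (λ.λ.0 1) ((λ.0) (λ.λ.0 1)))
  step 6: (λ.0 (λ.0)) ((λ.0) (λ.λ.0 1) ((λ.0) (λ.λ.0 1)))
  step 7: (λ.0) (λ.λ.0 1) ((λ.0) (λ.λ.0 1)) (λ.0)
  step 8: (λ.λ.0 1) ((λ.0) (λ.λ.0 1)) (λ.0)
  step 9: (λ.0 ((λ.0) (λ.λ.0 1))) (λ.0)
  step 10: (λ.0) ((λ.0) (λ.λ.0 1))
  step 11: (λ.0) (λ.λ.0 1)
  step 12: λ.λ.0 1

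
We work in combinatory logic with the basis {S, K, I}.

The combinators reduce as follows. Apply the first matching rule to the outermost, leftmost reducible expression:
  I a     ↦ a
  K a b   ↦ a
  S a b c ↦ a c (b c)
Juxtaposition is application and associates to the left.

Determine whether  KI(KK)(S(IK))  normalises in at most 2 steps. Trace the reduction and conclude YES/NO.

Answer: NO — after 2 steps the term is S(IK), not yet normal

Reduction:
  start: KI(KK)(S(IK))
  →1  I(S(IK))
  →2  S(IK)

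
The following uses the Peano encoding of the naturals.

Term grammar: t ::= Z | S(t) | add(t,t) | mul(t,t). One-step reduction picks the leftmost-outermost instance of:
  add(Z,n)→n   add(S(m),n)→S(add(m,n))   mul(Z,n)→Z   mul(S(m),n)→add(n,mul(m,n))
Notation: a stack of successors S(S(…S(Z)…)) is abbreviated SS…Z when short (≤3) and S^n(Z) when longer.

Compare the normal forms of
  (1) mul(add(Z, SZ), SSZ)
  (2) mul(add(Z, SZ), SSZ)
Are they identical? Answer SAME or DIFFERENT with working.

Term A:
  start: mul(add(Z, SZ), SSZ)
  →1  mul(SZ, SSZ)
  →2  add(SSZ, mul(Z, SSZ))
  →3  S(add(SZ, mul(Z, SSZ)))
  →4  S(S(add(Z, mul(Z, SSZ))))
  →5  S(S(mul(Z, SSZ)))
  →6  SSZ

Term B:
  start: mul(add(Z, SZ), SSZ)
  →1  mul(SZ, SSZ)
  →2  add(SSZ, mul(Z, SSZ))
  →3  S(add(SZ, mul(Z, SSZ)))
  →4  S(S(add(Z, mul(Z, SSZ))))
  →5  S(S(mul(Z, SSZ)))
  →6  SSZ

Answer: SAME — A ⇓ SSZ, B ⇓ SSZ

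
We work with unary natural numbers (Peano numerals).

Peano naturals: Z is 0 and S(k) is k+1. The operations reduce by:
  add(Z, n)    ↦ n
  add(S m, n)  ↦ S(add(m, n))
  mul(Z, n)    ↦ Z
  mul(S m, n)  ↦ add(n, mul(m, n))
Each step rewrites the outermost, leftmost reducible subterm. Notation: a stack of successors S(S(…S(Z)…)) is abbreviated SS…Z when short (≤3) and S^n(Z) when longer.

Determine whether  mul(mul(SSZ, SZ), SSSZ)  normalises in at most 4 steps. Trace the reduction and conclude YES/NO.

  start: mul(mul(SSZ, SZ), SSSZ)
  [1] mul(add(SZ, mul(SZ, SZ)), SSSZ)
  [2] mul(S(add(Z, mul(SZ, SZ))), SSSZ)
  [3] add(SSSZ, mul(add(Z, mul(SZ, SZ)), SSSZ))
  [4] S(add(SSZ, mul(add(Z, mul(SZ, SZ)), SSSZ)))

Answer: NO — after 4 steps the term is S(add(SSZ, mul(add(Z, mul(SZ, SZ)), SSSZ))), not yet normal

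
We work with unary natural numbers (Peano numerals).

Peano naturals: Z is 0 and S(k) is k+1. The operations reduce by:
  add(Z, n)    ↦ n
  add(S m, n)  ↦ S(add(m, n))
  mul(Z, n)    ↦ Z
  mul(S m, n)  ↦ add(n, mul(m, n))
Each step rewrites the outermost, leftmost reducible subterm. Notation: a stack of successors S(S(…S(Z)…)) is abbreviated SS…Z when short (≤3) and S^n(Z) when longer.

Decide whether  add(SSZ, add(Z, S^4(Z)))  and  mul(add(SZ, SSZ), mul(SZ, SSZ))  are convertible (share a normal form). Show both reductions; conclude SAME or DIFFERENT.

Answer: SAME — A ⇓ S^6(Z), B ⇓ S^6(Z)

Derivation:
Term A:
  start: add(SSZ, add(Z, S^4(Z)))
  [1] S(add(SZ, add(Z, S^4(Z))))
  [2] S(S(add(Z, add(Z, S^4(Z)))))
  [3] S(S(add(Z, S^4(Z))))
  [4] S^6(Z)

Term B:
  start: mul(add(SZ, SSZ), mul(SZ, SSZ))
  [1] mul(S(add(Z, SSZ)), mul(SZ, SSZ))
  [2] add(mul(SZ, SSZ), mul(add(Z, SSZ), mul(SZ, SSZ)))
  [3] add(add(SSZ, mul(Z, SSZ)), mul(add(Z, SSZ), mul(SZ, SSZ)))
  [4] add(S(add(SZ, mul(Z, SSZ))), mul(add(Z, SSZ), mul(SZ, SSZ)))
  [5] S(add(add(SZ, mul(Z, SSZ)), mul(add(Z, SSZ), mul(SZ, SSZ))))
  [6] S(add(S(add(Z, mul(Z, SSZ))), mul(add(Z, SSZ), mul(SZ, SSZ))))
  [7] S(S(add(add(Z, mul(Z, SSZ)), mul(add(Z, SSZ), mul(SZ, SSZ)))))
  [8] S(S(add(mul(Z, SSZ), mul(add(Z, SSZ), mul(SZ, SSZ)))))
  [9] S(S(add(Z, mul(add(Z, SSZ), mul(SZ, SSZ)))))
  [10] S(S(mul(add(Z, SSZ), mul(SZ, SSZ))))
  [11] S(S(mul(SSZ, mul(SZ, SSZ))))
  [12] S(S(add(mul(SZ, SSZ), mul(SZ, mul(SZ, SSZ)))))
  [13] S(S(add(add(SSZ, mul(Z, SSZ)), mul(SZ, mul(SZ, SSZ)))))
  [14] S(S(add(S(add(SZ, mul(Z, SSZ))), mul(SZ, mul(SZ, SSZ)))))
  [15] S(S(S(add(add(SZ, mul(Z, SSZ)), mul(SZ, mul(SZ, SSZ))))))
  [16] S(S(S(add(S(add(Z, mul(Z, SSZ))), mul(SZ, mul(SZ, SSZ))))))
  [17] S(S(S(S(add(add(Z, mul(Z, SSZ)), mul(SZ, mul(SZ, SSZ)))))))
  [18] S(S(S(S(add(mul(Z, SSZ), mul(SZ, mul(SZ, SSZ)))))))
  [19] S(S(S(S(add(Z, mul(SZ, mul(SZ, SSZ)))))))
  [20] S(S(S(S(mul(SZ, mul(SZ, SSZ))))))
  [21] S(S(S(S(add(mul(SZ, SSZ), mul(Z, mul(SZ, SSZ)))))))
  [22] S(S(S(S(add(add(SSZ, mul(Z, SSZ)), mul(Z, mul(SZ, SSZ)))))))
  [23] S(S(S(S(add(S(add(SZ, mul(Z, SSZ))), mul(Z, mul(SZ, SSZ)))))))
  [24] S(S(S(S(S(add(add(SZ, mul(Z, SSZ)), mul(Z, mul(SZ, SSZ))))))))
  [25] S(S(S(S(S(add(S(add(Z, mul(Z, SSZ))), mul(Z, mul(SZ, SSZ))))))))
  [26] S(S(S(S(S(S(add(add(Z, mul(Z, SSZ)), mul(Z, mul(SZ, SSZ)))))))))
  [27] S(S(S(S(S(S(add(mul(Z, SSZ), mul(Z, mul(SZ, SSZ)))))))))
  [28] S(S(S(S(S(S(add(Z, mul(Z, mul(SZ, SSZ)))))))))
  [29] S(S(S(S(S(S(mul(Z, mul(SZ, SSZ))))))))
  [30] S^6(Z)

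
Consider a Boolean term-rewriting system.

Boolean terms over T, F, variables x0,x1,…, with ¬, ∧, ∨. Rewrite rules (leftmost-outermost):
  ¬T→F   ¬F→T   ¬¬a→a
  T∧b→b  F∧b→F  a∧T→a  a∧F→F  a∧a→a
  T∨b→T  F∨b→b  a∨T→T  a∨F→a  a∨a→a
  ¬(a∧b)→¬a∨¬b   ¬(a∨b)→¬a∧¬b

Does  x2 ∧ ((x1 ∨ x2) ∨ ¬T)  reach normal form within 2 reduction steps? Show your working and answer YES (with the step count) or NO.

Answer: YES — reaches normal form x2 ∧ (x1 ∨ x2) in 2 ≤ 2 steps

Reduction:
  start: x2 ∧ ((x1 ∨ x2) ∨ ¬T)
  [1] x2 ∧ ((x1 ∨ x2) ∨ F)
  [2] x2 ∧ (x1 ∨ x2)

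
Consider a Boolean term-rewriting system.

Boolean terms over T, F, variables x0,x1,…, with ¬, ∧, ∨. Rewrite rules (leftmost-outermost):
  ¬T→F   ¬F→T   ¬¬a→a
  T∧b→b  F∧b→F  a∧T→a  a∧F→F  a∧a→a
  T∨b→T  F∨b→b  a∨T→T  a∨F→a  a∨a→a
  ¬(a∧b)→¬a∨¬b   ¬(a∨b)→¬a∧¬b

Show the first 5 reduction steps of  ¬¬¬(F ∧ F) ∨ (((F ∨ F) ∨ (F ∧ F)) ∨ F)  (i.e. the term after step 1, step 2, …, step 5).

  start: ¬¬¬(F ∧ F) ∨ (((F ∨ F) ∨ (F ∧ F)) ∨ F)
  [1] ¬(F ∧ F) ∨ (((F ∨ F) ∨ (F ∧ F)) ∨ F)
  [2] (¬F ∨ ¬F) ∨ (((F ∨ F) ∨ (F ∧ F)) ∨ F)
  [3] ¬F ∨ (((F ∨ F) ∨ (F ∧ F)) ∨ F)
  [4] T ∨ (((F ∨ F) ∨ (F ∧ F)) ∨ F)
  [5] T

Answer: after 5 steps: T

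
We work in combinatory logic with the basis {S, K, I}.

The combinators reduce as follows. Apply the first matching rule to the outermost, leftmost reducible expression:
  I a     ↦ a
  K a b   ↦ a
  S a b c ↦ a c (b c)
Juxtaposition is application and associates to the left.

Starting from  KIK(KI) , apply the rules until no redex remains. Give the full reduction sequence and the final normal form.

  start: KIK(KI)
  [1] I(KI)
  [2] KI

Answer: normal form = KI  (in 2 steps)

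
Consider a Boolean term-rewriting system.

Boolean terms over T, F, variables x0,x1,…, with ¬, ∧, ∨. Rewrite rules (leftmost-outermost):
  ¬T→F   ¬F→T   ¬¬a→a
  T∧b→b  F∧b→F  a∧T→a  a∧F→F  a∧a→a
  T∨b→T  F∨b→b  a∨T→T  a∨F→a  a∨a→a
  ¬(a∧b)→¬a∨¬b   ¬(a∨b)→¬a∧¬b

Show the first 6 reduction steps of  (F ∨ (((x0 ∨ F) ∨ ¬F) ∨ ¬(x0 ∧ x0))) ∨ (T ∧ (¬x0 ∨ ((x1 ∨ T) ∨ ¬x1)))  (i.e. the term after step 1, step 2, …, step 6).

  start: (F ∨ (((x0 ∨ F) ∨ ¬F) ∨ ¬(x0 ∧ x0))) ∨ (T ∧ (¬x0 ∨ ((x1 ∨ T) ∨ ¬x1)))
  →1  (((x0 ∨ F) ∨ ¬F) ∨ ¬(x0 ∧ x0)) ∨ (T ∧ (¬x0 ∨ ((x1 ∨ T) ∨ ¬x1)))
  →2  ((x0 ∨ ¬F) ∨ ¬(x0 ∧ x0)) ∨ (T ∧ (¬x0 ∨ ((x1 ∨ T) ∨ ¬x1)))
  →3  ((x0 ∨ T) ∨ ¬(x0 ∧ x0)) ∨ (T ∧ (¬x0 ∨ ((x1 ∨ T) ∨ ¬x1)))
  →4  (T ∨ ¬(x0 ∧ x0)) ∨ (T ∧ (¬x0 ∨ ((x1 ∨ T) ∨ ¬x1)))
  →5  T ∨ (T ∧ (¬x0 ∨ ((x1 ∨ T) ∨ ¬x1)))
  →6  T

Answer: after 6 steps: T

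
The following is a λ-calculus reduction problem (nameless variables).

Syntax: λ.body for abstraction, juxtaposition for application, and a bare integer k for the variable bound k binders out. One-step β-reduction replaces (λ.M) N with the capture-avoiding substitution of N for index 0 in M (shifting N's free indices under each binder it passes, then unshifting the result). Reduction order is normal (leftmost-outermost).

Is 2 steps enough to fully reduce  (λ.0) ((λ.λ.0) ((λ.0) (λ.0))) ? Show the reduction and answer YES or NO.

  start: (λ.0) ((λ.λ.0) ((λ.0) (λ.0)))
  step 1: (λ.λ.0) ((λ.0) (λ.0))
  step 2: λ.0

Answer: YES — reaches normal form λ.0 in 2 ≤ 2 steps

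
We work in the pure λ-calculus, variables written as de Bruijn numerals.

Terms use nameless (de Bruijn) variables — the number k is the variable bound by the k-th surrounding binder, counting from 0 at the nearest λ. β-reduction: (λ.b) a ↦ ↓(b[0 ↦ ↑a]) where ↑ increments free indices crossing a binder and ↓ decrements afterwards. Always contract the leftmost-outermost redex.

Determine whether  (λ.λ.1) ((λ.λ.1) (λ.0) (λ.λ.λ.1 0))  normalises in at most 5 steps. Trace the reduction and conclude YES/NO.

Answer: YES — reaches normal form λ.λ.0 in 3 ≤ 5 steps

Derivation:
  start: (λ.λ.1) ((λ.λ.1) (λ.0) (λ.λ.λ.1 0))
  [1] λ.(λ.λ.1) (λ.0) (λ.λ.λ.1 0)
  [2] λ.(λ.λ.0) (λ.λ.λ.1 0)
  [3] λ.λ.0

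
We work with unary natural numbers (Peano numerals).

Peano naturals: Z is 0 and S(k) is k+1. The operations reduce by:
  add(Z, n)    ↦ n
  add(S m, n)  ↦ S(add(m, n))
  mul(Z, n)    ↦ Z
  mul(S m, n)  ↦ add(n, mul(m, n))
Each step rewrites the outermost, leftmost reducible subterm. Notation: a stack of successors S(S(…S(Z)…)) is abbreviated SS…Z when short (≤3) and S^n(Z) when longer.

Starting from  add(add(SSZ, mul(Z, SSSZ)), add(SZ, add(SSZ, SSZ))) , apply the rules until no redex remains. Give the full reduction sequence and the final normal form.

Answer: normal form = S^7(Z)  (in 12 steps)

Reduction:
  start: add(add(SSZ, mul(Z, SSSZ)), add(SZ, add(SSZ, SSZ)))
  [1] add(S(add(SZ, mul(Z, SSSZ))), add(SZ, add(SSZ, SSZ)))
  [2] S(add(add(SZ, mul(Z, SSSZ)), add(SZ, add(SSZ, SSZ))))
  [3] S(add(S(add(Z, mul(Z, SSSZ))), add(SZ, add(SSZ, SSZ))))
  [4] S(S(add(add(Z, mul(Z, SSSZ)), add(SZ, add(SSZ, SSZ)))))
  [5] S(S(add(mul(Z, SSSZ), add(SZ, add(SSZ, SSZ)))))
  [6] S(S(add(Z, add(SZ, add(SSZ, SSZ)))))
  [7] S(S(add(SZ, add(SSZ, SSZ))))
  [8] S(S(S(add(Z, add(SSZ, SSZ)))))
  [9] S(S(S(add(SSZ, SSZ))))
  [10] S(S(S(S(add(SZ, SSZ)))))
  [11] S(S(S(S(S(add(Z, SSZ))))))
  [12] S^7(Z)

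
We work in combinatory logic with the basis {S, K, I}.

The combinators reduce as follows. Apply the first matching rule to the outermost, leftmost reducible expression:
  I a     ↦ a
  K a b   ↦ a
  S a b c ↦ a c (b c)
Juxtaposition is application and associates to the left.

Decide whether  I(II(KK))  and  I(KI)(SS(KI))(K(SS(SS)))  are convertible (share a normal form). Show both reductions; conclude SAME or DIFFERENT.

Answer: DIFFERENT — A ⇓ KK, B ⇓ K(SS(SS))

Working:
Term A:
  start: I(II(KK))
  →1  II(KK)
  →2  I(KK)
  →3  KK

Term B:
  start: I(KI)(SS(KI))(K(SS(SS)))
  →1  KI(SS(KI))(K(SS(SS)))
  →2  I(K(SS(SS)))
  →3  K(SS(SS))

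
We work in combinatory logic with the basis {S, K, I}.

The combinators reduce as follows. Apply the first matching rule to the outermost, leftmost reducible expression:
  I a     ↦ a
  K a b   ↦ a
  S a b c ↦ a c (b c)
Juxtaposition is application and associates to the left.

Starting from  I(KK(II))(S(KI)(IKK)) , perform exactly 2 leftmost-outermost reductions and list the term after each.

  start: I(KK(II))(S(KI)(IKK))
  [1] KK(II)(S(KI)(IKK))
  [2] K(S(KI)(IKK))

Answer: after 2 steps: K(S(KI)(IKK))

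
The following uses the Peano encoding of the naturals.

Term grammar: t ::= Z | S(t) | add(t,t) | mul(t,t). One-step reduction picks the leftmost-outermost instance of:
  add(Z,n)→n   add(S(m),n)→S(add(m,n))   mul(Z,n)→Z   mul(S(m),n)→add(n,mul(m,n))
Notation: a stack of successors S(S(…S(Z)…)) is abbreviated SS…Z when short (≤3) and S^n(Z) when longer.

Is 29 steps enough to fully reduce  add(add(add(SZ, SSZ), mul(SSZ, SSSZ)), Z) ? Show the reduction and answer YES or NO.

Answer: YES — reaches normal form S^9(Z) in 27 ≤ 29 steps

Reduction:
  start: add(add(add(SZ, SSZ), mul(SSZ, SSSZ)), Z)
  [1] add(add(S(add(Z, SSZ)), mul(SSZ, SSSZ)), Z)
  [2] add(S(add(add(Z, SSZ), mul(SSZ, SSSZ))), Z)
  [3] S(add(add(add(Z, SSZ), mul(SSZ, SSSZ)), Z))
  [4] S(add(add(SSZ, mul(SSZ, SSSZ)), Z))
  [5] S(add(S(add(SZ, mul(SSZ, SSSZ))), Z))
  [6] S(S(add(add(SZ, mul(SSZ, SSSZ)), Z)))
  [7] S(S(add(S(add(Z, mul(SSZ, SSSZ))), Z)))
  [8] S(S(S(add(add(Z, mul(SSZ, SSSZ)), Z))))
  [9] S(S(S(add(mul(SSZ, SSSZ), Z))))
  [10] S(S(S(add(add(SSSZ, mul(SZ, SSSZ)), Z))))
  [11] S(S(S(add(S(add(SSZ, mul(SZ, SSSZ))), Z))))
  [12] S(S(S(S(add(add(SSZ, mul(SZ, SSSZ)), Z)))))
  [13] S(S(S(S(add(S(add(SZ, mul(SZ, SSSZ))), Z)))))
  [14] S(S(S(S(S(add(add(SZ, mul(SZ, SSSZ)), Z))))))
  [15] S(S(S(S(S(add(S(add(Z, mul(SZ, SSSZ))), Z))))))
  [16] S(S(S(S(S(S(add(add(Z, mul(SZ, SSSZ)), Z)))))))
  [17] S(S(S(S(S(S(add(mul(SZ, SSSZ), Z)))))))
  [18] S(S(S(S(S(S(add(add(SSSZ, mul(Z, SSSZ)), Z)))))))
  [19] S(S(S(S(S(S(add(S(add(SSZ, mul(Z, SSSZ))), Z)))))))
  [20] S(S(S(S(S(S(S(add(add(SSZ, mul(Z, SSSZ)), Z))))))))
  [21] S(S(S(S(S(S(S(add(S(add(SZ, mul(Z, SSSZ))), Z))))))))
  [22] S(S(S(S(S(S(S(S(add(add(SZ, mul(Z, SSSZ)), Z)))))))))
  [23] S(S(S(S(S(S(S(S(add(S(add(Z, mul(Z, SSSZ))), Z)))))))))
  [24] S(S(S(S(S(S(S(S(S(add(add(Z, mul(Z, SSSZ)), Z))))))))))
  [25] S(S(S(S(S(S(S(S(S(add(mul(Z, SSSZ), Z))))))))))
  [26] S(S(S(S(S(S(S(S(S(add(Z, Z))))))))))
  [27] S^9(Z)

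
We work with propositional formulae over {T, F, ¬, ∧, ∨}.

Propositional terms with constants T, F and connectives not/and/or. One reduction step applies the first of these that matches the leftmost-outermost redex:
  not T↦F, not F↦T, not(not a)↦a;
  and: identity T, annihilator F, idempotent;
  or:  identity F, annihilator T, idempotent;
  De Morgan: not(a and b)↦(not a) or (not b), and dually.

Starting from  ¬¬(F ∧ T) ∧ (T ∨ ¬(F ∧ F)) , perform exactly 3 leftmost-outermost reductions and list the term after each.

Answer: after 3 steps: F

Derivation:
  start: ¬¬(F ∧ T) ∧ (T ∨ ¬(F ∧ F))
  [1] (F ∧ T) ∧ (T ∨ ¬(F ∧ F))
  [2] F ∧ (T ∨ ¬(F ∧ F))
  [3] F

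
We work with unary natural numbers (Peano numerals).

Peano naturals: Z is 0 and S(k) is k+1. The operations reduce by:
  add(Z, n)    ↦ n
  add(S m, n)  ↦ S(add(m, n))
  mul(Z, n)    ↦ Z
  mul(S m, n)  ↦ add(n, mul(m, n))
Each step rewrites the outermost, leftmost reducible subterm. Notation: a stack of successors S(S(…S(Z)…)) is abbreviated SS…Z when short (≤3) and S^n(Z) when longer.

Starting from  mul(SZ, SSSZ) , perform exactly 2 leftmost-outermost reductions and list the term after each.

Answer: after 2 steps: S(add(SSZ, mul(Z, SSSZ)))

Reduction:
  start: mul(SZ, SSSZ)
  →1  add(SSSZ, mul(Z, SSSZ))
  →2  S(add(SSZ, mul(Z, SSSZ)))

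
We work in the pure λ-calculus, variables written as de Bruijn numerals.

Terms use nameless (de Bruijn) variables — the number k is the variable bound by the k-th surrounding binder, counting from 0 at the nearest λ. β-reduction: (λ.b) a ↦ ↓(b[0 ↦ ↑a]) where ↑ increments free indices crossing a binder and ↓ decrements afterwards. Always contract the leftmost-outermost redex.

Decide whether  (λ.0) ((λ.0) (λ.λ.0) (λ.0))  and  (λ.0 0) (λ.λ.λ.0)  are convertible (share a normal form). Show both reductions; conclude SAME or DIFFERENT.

Answer: DIFFERENT — A ⇓ λ.0, B ⇓ λ.λ.0

Working:
Term A:
  start: (λ.0) ((λ.0) (λ.λ.0) (λ.0))
  step 1: (λ.0) (λ.λ.0) (λ.0)
  step 2: (λ.λ.0) (λ.0)
  step 3: λ.0

Term B:
  start: (λ.0 0) (λ.λ.λ.0)
  step 1: (λ.λ.λ.0) (λ.λ.λ.0)
  step 2: λ.λ.0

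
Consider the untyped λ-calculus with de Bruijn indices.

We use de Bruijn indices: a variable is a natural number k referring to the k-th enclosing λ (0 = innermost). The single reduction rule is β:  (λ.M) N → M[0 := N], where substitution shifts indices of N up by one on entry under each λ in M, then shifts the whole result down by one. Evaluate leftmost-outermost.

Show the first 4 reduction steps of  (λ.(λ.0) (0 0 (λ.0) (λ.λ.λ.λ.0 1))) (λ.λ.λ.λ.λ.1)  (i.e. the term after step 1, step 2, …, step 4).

Answer: after 4 steps: (λ.λ.λ.1) (λ.λ.λ.λ.0 1)

Reduction:
  start: (λ.(λ.0) (0 0 (λ.0) (λ.λ.λ.λ.0 1))) (λ.λ.λ.λ.λ.1)
  step 1: (λ.0) ((λ.λ.λ.λ.λ.1) (λ.λ.λ.λ.λ.1) (λ.0) (λ.λ.λ.λ.0 1))
  step 2: (λ.λ.λ.λ.λ.1) (λ.λ.λ.λ.λ.1) (λ.0) (λ.λ.λ.λ.0 1)
  step 3: (λ.λ.λ.λ.1) (λ.0) (λ.λ.λ.λ.0 1)
  step 4: (λ.λ.λ.1) (λ.λ.λ.λ.0 1)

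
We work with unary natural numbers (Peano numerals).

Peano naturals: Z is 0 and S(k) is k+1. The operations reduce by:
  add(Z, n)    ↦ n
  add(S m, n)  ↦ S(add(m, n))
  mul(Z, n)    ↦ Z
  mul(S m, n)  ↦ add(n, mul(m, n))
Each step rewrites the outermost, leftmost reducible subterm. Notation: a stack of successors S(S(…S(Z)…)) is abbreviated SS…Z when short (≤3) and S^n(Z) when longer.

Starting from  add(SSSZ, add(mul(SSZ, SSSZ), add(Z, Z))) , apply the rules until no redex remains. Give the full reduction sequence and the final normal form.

  start: add(SSSZ, add(mul(SSZ, SSSZ), add(Z, Z)))
  [1] S(add(SSZ, add(mul(SSZ, SSSZ), add(Z, Z))))
  [2] S(S(add(SZ, add(mul(SSZ, SSSZ), add(Z, Z)))))
  [3] S(S(S(add(Z, add(mul(SSZ, SSSZ), add(Z, Z))))))
  [4] S(S(S(add(mul(SSZ, SSSZ), add(Z, Z)))))
  [5] S(S(S(add(add(SSSZ, mul(SZ, SSSZ)), add(Z, Z)))))
  [6] S(S(S(add(S(add(SSZ, mul(SZ, SSSZ))), add(Z, Z)))))
  [7] S(S(S(S(add(add(SSZ, mul(SZ, SSSZ)), add(Z, Z))))))
  [8] S(S(S(S(add(S(add(SZ, mul(SZ, SSSZ))), add(Z, Z))))))
  [9] S(S(S(S(S(add(add(SZ, mul(SZ, SSSZ)), add(Z, Z)))))))
  [10] S(S(S(S(S(add(S(add(Z, mul(SZ, SSSZ))), add(Z, Z)))))))
  [11] S(S(S(S(S(S(add(add(Z, mul(SZ, SSSZ)), add(Z, Z))))))))
  [12] S(S(S(S(S(S(add(mul(SZ, SSSZ), add(Z, Z))))))))
  [13] S(S(S(S(S(S(add(add(SSSZ, mul(Z, SSSZ)), add(Z, Z))))))))
  [14] S(S(S(S(S(S(add(S(add(SSZ, mul(Z, SSSZ))), add(Z, Z))))))))
  [15] S(S(S(S(S(S(S(add(add(SSZ, mul(Z, SSSZ)), add(Z, Z)))))))))
  [16] S(S(S(S(S(S(S(add(S(add(SZ, mul(Z, SSSZ))), add(Z, Z)))))))))
  [17] S(S(S(S(S(S(S(S(add(add(SZ, mul(Z, SSSZ)), add(Z, Z))))))))))
  [18] S(S(S(S(S(S(S(S(add(S(add(Z, mul(Z, SSSZ))), add(Z, Z))))))))))
  [19] S(S(S(S(S(S(S(S(S(add(add(Z, mul(Z, SSSZ)), add(Z, Z)))))))))))
  [20] S(S(S(S(S(S(S(S(S(add(mul(Z, SSSZ), add(Z, Z)))))))))))
  [21] S(S(S(S(S(S(S(S(S(add(Z, add(Z, Z)))))))))))
  [22] S(S(S(S(S(S(S(S(S(add(Z, Z))))))))))
  [23] S^9(Z)

Answer: normal form = S^9(Z)  (in 23 steps)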